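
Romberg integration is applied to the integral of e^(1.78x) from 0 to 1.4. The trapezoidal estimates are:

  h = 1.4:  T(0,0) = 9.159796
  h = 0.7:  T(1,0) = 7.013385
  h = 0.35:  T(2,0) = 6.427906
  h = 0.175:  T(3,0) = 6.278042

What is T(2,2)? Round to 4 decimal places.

6.2284

T(1,1) = 7.013385 + (7.013385 − 9.159796)/3 = 6.297915
T(2,1) = (4·6.427906 − 7.013385) / 3 = 6.232746
T(2,2) = 6.232746 + (6.232746 − 6.297915)/15 = 6.228401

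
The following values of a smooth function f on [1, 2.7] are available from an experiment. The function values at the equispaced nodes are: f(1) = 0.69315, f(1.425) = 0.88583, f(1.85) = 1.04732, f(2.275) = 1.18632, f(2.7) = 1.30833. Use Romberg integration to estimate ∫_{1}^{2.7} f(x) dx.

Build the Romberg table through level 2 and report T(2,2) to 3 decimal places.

1.755

T(0,0) (trapezoid, 1 panel, h=1.7000): 1.70126
T(1,0) (trapezoid, 2 panels, h=0.8500): 1.74085
T(2,0) (trapezoid, 4 panels, h=0.4250): 1.75109
T(1,1) = 1.74085 + (1.74085 − 1.70126)/3 = 1.75405
T(2,1) = 1.75109 + (1.75109 − 1.74085)/3 = 1.75450
T(2,2) = 1.75450 + (1.75450 − 1.75405)/15 = 1.75453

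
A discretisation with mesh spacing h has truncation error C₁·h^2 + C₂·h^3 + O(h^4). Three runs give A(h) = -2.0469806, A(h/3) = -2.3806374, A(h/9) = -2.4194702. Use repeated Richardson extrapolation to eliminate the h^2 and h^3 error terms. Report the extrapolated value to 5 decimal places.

-2.42440

First eliminate the h^2 term (factor 3^2 = 9):
  B₁ = (9·(-2.3806374) − (-2.0469806))/8 = -2.4223445
  B₂ = (9·(-2.4194702) − (-2.3806374))/8 = -2.4243243
Then eliminate the h^3 term (factor 3^3 = 27):
  (27·(-2.4243243) − (-2.4223445))/26 = -2.4244004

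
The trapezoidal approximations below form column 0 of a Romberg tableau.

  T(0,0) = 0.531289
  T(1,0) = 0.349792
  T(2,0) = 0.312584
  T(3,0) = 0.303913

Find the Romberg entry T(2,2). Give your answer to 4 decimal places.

T(1,1) = (4·0.349792 − 0.531289) / 3 = 0.289293
T(2,1) = (4·0.312584 − 0.349792) / 3 = 0.300181
T(2,2) = (16·0.300181 − 0.289293) / 15 = 0.300907

0.3009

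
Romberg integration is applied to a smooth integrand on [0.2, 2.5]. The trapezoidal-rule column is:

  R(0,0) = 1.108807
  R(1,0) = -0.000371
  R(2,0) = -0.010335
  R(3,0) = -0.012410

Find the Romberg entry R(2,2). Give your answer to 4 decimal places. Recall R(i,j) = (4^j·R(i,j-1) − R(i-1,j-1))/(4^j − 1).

0.0101

R(1,1) = -0.000371 + (-0.000371 − 1.108807)/3 = -0.370097
R(2,1) = (4·(-0.010335) − (-0.000371)) / 3 = -0.013656
R(2,2) = (16·(-0.013656) − (-0.370097)) / 15 = 0.010107
(Column j=1 coincides with Simpson's rule on the same nodes.)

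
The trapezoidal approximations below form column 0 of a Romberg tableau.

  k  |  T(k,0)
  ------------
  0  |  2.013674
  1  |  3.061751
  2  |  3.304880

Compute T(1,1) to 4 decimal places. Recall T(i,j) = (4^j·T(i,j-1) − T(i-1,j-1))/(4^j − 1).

3.4111

T(1,1) = 3.061751 + (3.061751 − 2.013674)/3 = 3.411110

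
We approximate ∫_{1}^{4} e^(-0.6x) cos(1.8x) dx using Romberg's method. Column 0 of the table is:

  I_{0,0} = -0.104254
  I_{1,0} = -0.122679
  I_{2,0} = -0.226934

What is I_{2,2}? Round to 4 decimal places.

-0.2705

Richardson extrapolation on the trapezoidal column (denominator 4−1=3):
I_{1,1} = -0.122679 + (-0.122679 − (-0.104254))/3 = -0.128821
I_{2,1} = (4·(-0.226934) − (-0.122679)) / 3 = -0.261686
I_{2,2} = -0.261686 + (-0.261686 − (-0.128821))/15 = -0.270544
(Column j=1 coincides with Simpson's rule on the same nodes.)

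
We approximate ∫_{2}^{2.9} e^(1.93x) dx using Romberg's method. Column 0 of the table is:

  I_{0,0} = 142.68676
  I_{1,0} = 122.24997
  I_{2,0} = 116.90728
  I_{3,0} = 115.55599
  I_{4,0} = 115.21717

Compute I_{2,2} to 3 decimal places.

Richardson extrapolation on the trapezoidal column (denominator 4−1=3):
I_{1,1} = 122.24997 + (122.24997 − 142.68676)/3 = 115.43771
I_{2,1} = (4·116.90728 − 122.24997) / 3 = 115.12638
I_{2,2} = (16·115.12638 − 115.43771) / 15 = 115.10562

115.106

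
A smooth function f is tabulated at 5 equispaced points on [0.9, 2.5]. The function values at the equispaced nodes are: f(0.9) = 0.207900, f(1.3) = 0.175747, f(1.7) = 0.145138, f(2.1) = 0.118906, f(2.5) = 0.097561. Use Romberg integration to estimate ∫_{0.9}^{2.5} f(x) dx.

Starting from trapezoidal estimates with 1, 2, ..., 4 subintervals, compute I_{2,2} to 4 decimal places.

0.2366

I_{0,0} (trapezoid, 1 panel, h=1.6000): 0.244369
I_{1,0} (trapezoid, 2 panels, h=0.8000): 0.238295
I_{2,0} (trapezoid, 4 panels, h=0.4000): 0.237009
I_{1,1} = 0.238295 + (0.238295 − 0.244369)/3 = 0.236270
I_{2,1} = 0.237009 + (0.237009 − 0.238295)/3 = 0.236580
I_{2,2} = 0.236580 + (0.236580 − 0.236270)/15 = 0.236601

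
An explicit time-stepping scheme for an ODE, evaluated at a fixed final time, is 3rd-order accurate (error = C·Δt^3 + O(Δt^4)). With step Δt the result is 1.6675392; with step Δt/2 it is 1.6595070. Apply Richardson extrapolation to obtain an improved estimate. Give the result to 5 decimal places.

Extrapolated value = (8·A(Δt/2) − A(Δt)) / (8 − 1)
= (8·1.6595070 − 1.6675392) / 7
= 11.6085168 / 7 = 1.6583595

1.65836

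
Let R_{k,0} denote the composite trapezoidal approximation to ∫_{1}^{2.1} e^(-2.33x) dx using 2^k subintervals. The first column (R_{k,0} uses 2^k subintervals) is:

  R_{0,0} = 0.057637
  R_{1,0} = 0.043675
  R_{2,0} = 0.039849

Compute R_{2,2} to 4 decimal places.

0.0385

Richardson extrapolation on the trapezoidal column (denominator 4−1=3):
R_{1,1} = 0.043675 + (0.043675 − 0.057637)/3 = 0.039021
R_{2,1} = (4·0.039849 − 0.043675) / 3 = 0.038574
R_{2,2} = (16·0.038574 − 0.039021) / 15 = 0.038544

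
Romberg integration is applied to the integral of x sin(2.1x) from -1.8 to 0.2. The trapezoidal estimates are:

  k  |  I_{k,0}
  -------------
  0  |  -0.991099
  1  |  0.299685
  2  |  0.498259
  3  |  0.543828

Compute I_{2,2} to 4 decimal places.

I_{1,1} = 0.299685 + (0.299685 − (-0.991099))/3 = 0.729946
I_{2,1} = (4·0.498259 − 0.299685) / 3 = 0.564450
I_{2,2} = (16·0.564450 − 0.729946) / 15 = 0.553417

0.5534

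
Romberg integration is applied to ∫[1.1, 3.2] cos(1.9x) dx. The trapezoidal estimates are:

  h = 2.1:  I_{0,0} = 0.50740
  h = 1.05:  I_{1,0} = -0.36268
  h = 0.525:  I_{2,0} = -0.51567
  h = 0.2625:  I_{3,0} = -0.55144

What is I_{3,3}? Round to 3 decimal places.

-0.563

Richardson extrapolation on the trapezoidal column (denominator 4−1=3):
I_{1,1} = -0.36268 + (-0.36268 − 0.50740)/3 = -0.65271
I_{2,1} = (4·(-0.51567) − (-0.36268)) / 3 = -0.56667
I_{3,1} = -0.55144 + (-0.55144 − (-0.51567))/3 = -0.56336
I_{2,2} = -0.56667 + (-0.56667 − (-0.65271))/15 = -0.56093
I_{3,2} = -0.56336 + (-0.56336 − (-0.56667))/15 = -0.56314
I_{3,3} = -0.56314 + (-0.56314 − (-0.56093))/63 = -0.56318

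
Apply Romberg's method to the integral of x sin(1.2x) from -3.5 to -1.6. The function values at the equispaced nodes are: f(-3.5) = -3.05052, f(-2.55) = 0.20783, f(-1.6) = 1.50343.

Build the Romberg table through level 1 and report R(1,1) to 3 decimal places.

-0.227

R(0,0) (trapezoid, 1 panel, h=1.9000): -1.46974
R(1,0) (trapezoid, 2 panels, h=0.9500): -0.53743
R(1,1) = -0.53743 + (-0.53743 − (-1.46974))/3 = -0.22666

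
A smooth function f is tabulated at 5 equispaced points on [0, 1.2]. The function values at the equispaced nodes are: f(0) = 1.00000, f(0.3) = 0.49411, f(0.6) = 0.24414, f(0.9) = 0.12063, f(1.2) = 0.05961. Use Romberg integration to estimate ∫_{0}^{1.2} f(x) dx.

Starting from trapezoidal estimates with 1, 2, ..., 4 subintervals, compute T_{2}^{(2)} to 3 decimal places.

0.400

T_{0}^{(0)} (trapezoid, 1 panel, h=1.2000): 0.63577
T_{1}^{(0)} (trapezoid, 2 panels, h=0.6000): 0.46437
T_{2}^{(0)} (trapezoid, 4 panels, h=0.3000): 0.41661
T_{1}^{(1)} = 0.46437 + (0.46437 − 0.63577)/3 = 0.40724
T_{2}^{(1)} = 0.41661 + (0.41661 − 0.46437)/3 = 0.40069
T_{2}^{(2)} = 0.40069 + (0.40069 − 0.40724)/15 = 0.40025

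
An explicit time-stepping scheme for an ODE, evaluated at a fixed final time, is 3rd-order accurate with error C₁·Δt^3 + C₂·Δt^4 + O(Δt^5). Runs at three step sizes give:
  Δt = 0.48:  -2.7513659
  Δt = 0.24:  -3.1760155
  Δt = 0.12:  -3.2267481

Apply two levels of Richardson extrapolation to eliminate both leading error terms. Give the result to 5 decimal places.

-3.23382

First eliminate the Δt^3 term (factor 2^3 = 8):
  B₁ = (8·(-3.1760155) − (-2.7513659))/7 = -3.2366797
  B₂ = (8·(-3.2267481) − (-3.1760155))/7 = -3.2339956
Then eliminate the Δt^4 term (factor 2^4 = 16):
  (16·(-3.2339956) − (-3.2366797))/15 = -3.2338167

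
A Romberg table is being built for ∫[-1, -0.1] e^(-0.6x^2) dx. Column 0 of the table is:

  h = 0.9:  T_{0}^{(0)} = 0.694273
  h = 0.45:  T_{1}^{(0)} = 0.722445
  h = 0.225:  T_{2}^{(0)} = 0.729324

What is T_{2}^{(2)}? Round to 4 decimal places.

Richardson extrapolation on the trapezoidal column (denominator 4−1=3):
T_{1}^{(1)} = 0.722445 + (0.722445 − 0.694273)/3 = 0.731836
T_{2}^{(1)} = 0.729324 + (0.729324 − 0.722445)/3 = 0.731617
T_{2}^{(2)} = (16·0.731617 − 0.731836) / 15 = 0.731602

0.7316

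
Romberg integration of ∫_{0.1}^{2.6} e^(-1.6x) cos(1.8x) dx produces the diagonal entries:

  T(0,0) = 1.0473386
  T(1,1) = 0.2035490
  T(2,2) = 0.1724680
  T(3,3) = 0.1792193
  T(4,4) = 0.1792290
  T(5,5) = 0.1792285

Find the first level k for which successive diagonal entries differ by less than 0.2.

|T(1,1) − T(0,0)| = 0.8437896 ≥ 0.2
|T(2,2) − T(1,1)| = 0.0310810 < 0.2

k = 2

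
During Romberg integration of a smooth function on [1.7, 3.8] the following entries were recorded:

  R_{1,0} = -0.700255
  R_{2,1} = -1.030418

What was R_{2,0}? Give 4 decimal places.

-0.9479

From R_{2,1} = (4·R_{2,0} − R_{1,0})/3, solve for R_{2,0}:
4·R_{2,0} = 3·(-1.030418) + (-0.700255) = -3.791509
R_{2,0} = -0.947877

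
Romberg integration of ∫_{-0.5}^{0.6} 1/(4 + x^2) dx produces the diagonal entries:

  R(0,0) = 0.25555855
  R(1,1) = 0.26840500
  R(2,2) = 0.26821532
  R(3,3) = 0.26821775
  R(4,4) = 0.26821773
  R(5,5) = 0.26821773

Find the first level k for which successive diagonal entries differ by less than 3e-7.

|R(1,1) − R(0,0)| = 0.01284645 ≥ 3e-7
|R(2,2) − R(1,1)| = 0.00018968 ≥ 3e-7
|R(3,3) − R(2,2)| = 0.00000243 ≥ 3e-7
|R(4,4) − R(3,3)| = 0.00000002 < 3e-7

k = 4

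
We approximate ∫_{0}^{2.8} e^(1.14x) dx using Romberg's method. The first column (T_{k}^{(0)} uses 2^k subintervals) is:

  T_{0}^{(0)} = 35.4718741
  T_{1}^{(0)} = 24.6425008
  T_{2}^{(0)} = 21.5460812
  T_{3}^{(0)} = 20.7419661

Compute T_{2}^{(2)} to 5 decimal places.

Richardson extrapolation on the trapezoidal column (denominator 4−1=3):
T_{1}^{(1)} = (4·24.6425008 − 35.4718741) / 3 = 21.0327097
T_{2}^{(1)} = (4·21.5460812 − 24.6425008) / 3 = 20.5139413
T_{2}^{(2)} = (16·20.5139413 − 21.0327097) / 15 = 20.4793567

20.47936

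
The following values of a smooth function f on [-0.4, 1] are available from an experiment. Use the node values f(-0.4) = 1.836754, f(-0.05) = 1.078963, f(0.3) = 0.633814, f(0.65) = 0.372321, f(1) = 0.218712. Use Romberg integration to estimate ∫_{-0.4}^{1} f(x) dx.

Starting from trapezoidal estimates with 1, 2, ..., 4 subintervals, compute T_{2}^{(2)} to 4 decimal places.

T_{0}^{(0)} (trapezoid, 1 panel, h=1.4000): 1.438826
T_{1}^{(0)} (trapezoid, 2 panels, h=0.7000): 1.163083
T_{2}^{(0)} (trapezoid, 4 panels, h=0.3500): 1.089491
T_{1}^{(1)} = 1.163083 + (1.163083 − 1.438826)/3 = 1.071169
T_{2}^{(1)} = 1.089491 + (1.089491 − 1.163083)/3 = 1.064960
T_{2}^{(2)} = 1.064960 + (1.064960 − 1.071169)/15 = 1.064546

1.0645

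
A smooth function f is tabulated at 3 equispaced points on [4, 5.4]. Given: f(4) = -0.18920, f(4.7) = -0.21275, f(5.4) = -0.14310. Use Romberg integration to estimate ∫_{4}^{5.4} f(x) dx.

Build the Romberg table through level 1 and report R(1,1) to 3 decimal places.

-0.276

R(0,0) (trapezoid, 1 panel, h=1.4000): -0.23261
R(1,0) (trapezoid, 2 panels, h=0.7000): -0.26523
R(1,1) = -0.26523 + (-0.26523 − (-0.23261))/3 = -0.27610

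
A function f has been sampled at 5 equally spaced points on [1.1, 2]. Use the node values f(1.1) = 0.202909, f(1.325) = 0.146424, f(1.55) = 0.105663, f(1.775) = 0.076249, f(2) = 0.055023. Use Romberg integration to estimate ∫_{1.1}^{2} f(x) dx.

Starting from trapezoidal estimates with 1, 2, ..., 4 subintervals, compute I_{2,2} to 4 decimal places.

0.1020

I_{0,0} (trapezoid, 1 panel, h=0.9000): 0.116069
I_{1,0} (trapezoid, 2 panels, h=0.4500): 0.105583
I_{2,0} (trapezoid, 4 panels, h=0.2250): 0.102893
I_{1,1} = 0.105583 + (0.105583 − 0.116069)/3 = 0.102088
I_{2,1} = 0.102893 + (0.102893 − 0.105583)/3 = 0.101996
I_{2,2} = 0.101996 + (0.101996 − 0.102088)/15 = 0.101990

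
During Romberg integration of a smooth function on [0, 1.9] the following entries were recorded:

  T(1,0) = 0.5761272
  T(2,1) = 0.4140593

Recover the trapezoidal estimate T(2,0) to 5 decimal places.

From T(2,1) = (4·T(2,0) − T(1,0))/3, solve for T(2,0):
4·T(2,0) = 3·0.4140593 + 0.5761272 = 1.8183051
T(2,0) = 0.4545763

0.45458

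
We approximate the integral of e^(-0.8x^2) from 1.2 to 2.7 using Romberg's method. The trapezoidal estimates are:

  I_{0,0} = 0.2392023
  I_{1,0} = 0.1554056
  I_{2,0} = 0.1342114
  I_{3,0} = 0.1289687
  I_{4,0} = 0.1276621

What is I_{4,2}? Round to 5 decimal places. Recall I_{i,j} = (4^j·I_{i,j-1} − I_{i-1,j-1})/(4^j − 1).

0.12723

Richardson extrapolation on the trapezoidal column (denominator 4−1=3):
I_{3,1} = 0.1289687 + (0.1289687 − 0.1342114)/3 = 0.1272211
I_{4,1} = (4·0.1276621 − 0.1289687) / 3 = 0.1272266
I_{4,2} = (16·0.1272266 − 0.1272211) / 15 = 0.1272270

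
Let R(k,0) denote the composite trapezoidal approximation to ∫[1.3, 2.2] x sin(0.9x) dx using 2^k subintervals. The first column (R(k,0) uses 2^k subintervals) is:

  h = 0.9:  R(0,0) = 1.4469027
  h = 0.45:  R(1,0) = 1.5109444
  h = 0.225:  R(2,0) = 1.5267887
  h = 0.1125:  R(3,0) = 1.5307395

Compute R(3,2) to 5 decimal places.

Richardson extrapolation on the trapezoidal column (denominator 4−1=3):
R(2,1) = 1.5267887 + (1.5267887 − 1.5109444)/3 = 1.5320701
R(3,1) = (4·1.5307395 − 1.5267887) / 3 = 1.5320564
R(3,2) = 1.5320564 + (1.5320564 − 1.5320701)/15 = 1.5320555
(Column j=1 coincides with Simpson's rule on the same nodes.)

1.53206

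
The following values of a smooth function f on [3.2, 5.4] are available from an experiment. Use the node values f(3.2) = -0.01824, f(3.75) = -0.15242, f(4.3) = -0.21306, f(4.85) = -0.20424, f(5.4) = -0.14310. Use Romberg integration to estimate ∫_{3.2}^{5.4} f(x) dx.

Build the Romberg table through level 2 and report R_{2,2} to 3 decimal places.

R_{0,0} (trapezoid, 1 panel, h=2.2000): -0.17747
R_{1,0} (trapezoid, 2 panels, h=1.1000): -0.32310
R_{2,0} (trapezoid, 4 panels, h=0.5500): -0.35771
R_{1,1} = -0.32310 + (-0.32310 − (-0.17747))/3 = -0.37164
R_{2,1} = -0.35771 + (-0.35771 − (-0.32310))/3 = -0.36925
R_{2,2} = -0.36925 + (-0.36925 − (-0.37164))/15 = -0.36909

-0.369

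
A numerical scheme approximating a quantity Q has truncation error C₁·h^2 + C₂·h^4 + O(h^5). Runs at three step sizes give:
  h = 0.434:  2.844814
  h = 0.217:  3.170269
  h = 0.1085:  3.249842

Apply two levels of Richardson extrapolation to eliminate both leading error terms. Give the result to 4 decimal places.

First eliminate the h^2 term (factor 2^2 = 4):
  B₁ = (4·3.170269 − 2.844814)/3 = 3.278754
  B₂ = (4·3.249842 − 3.170269)/3 = 3.276366
Then eliminate the h^4 term (factor 2^4 = 16):
  (16·3.276366 − 3.278754)/15 = 3.276207

3.2762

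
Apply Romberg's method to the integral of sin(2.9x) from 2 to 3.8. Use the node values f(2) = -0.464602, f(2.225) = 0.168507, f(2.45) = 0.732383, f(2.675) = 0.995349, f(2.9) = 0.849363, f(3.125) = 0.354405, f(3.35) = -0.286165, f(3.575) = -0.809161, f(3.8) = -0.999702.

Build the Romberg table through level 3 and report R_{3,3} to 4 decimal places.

R_{0,0} (trapezoid, 1 panel, h=1.8000): -1.317874
R_{1,0} (trapezoid, 2 panels, h=0.9000): 0.105490
R_{2,0} (trapezoid, 4 panels, h=0.4500): 0.253543
R_{3,0} (trapezoid, 8 panels, h=0.2250): 0.286319
R_{1,1} = 0.105490 + (0.105490 − (-1.317874))/3 = 0.579945
R_{2,1} = 0.253543 + (0.253543 − 0.105490)/3 = 0.302894
R_{3,1} = 0.286319 + (0.286319 − 0.253543)/3 = 0.297244
R_{2,2} = 0.302894 + (0.302894 − 0.579945)/15 = 0.284424
R_{3,2} = 0.297244 + (0.297244 − 0.302894)/15 = 0.296867
R_{3,3} = 0.296867 + (0.296867 − 0.284424)/63 = 0.297065

0.2971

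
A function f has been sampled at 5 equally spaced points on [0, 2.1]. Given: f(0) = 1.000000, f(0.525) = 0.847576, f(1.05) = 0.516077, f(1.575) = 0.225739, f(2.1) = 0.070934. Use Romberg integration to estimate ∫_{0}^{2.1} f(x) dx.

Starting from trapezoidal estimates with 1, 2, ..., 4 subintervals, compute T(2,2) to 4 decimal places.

T(0,0) (trapezoid, 1 panel, h=2.1000): 1.124481
T(1,0) (trapezoid, 2 panels, h=1.0500): 1.104121
T(2,0) (trapezoid, 4 panels, h=0.5250): 1.115551
T(1,1) = 1.104121 + (1.104121 − 1.124481)/3 = 1.097334
T(2,1) = 1.115551 + (1.115551 − 1.104121)/3 = 1.119361
T(2,2) = 1.119361 + (1.119361 − 1.097334)/15 = 1.120829

1.1208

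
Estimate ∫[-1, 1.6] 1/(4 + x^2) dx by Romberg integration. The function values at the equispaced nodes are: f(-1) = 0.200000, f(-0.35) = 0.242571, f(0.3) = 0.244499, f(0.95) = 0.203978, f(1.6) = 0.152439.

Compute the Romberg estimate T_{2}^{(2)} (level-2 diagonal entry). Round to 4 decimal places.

0.5688

T_{0}^{(0)} (trapezoid, 1 panel, h=2.6000): 0.458171
T_{1}^{(0)} (trapezoid, 2 panels, h=1.3000): 0.546934
T_{2}^{(0)} (trapezoid, 4 panels, h=0.6500): 0.563724
T_{1}^{(1)} = 0.546934 + (0.546934 − 0.458171)/3 = 0.576522
T_{2}^{(1)} = 0.563724 + (0.563724 − 0.546934)/3 = 0.569321
T_{2}^{(2)} = 0.569321 + (0.569321 − 0.576522)/15 = 0.568841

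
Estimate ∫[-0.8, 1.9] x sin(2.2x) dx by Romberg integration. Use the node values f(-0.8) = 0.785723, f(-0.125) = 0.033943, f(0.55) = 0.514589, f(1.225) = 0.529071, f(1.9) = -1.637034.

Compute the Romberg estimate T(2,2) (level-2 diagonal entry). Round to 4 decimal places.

T(0,0) (trapezoid, 1 panel, h=2.7000): -1.149270
T(1,0) (trapezoid, 2 panels, h=1.3500): 0.120060
T(2,0) (trapezoid, 4 panels, h=0.6750): 0.440065
T(1,1) = 0.120060 + (0.120060 − (-1.149270))/3 = 0.543170
T(2,1) = 0.440065 + (0.440065 − 0.120060)/3 = 0.546733
T(2,2) = 0.546733 + (0.546733 − 0.543170)/15 = 0.546971

0.5470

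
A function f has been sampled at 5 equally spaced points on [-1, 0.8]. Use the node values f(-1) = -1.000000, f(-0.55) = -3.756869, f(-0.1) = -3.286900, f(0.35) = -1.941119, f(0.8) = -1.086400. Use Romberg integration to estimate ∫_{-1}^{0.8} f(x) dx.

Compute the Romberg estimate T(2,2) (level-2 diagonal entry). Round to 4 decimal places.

-4.7277

T(0,0) (trapezoid, 1 panel, h=1.8000): -1.877760
T(1,0) (trapezoid, 2 panels, h=0.9000): -3.897090
T(2,0) (trapezoid, 4 panels, h=0.4500): -4.512640
T(1,1) = -3.897090 + (-3.897090 − (-1.877760))/3 = -4.570200
T(2,1) = -4.512640 + (-4.512640 − (-3.897090))/3 = -4.717823
T(2,2) = -4.717823 + (-4.717823 − (-4.570200))/15 = -4.727665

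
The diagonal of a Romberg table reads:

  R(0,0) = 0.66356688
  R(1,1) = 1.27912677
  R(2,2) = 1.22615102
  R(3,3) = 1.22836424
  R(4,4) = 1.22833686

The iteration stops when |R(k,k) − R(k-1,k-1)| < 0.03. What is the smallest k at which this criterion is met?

k = 3

|R(1,1) − R(0,0)| = 0.61555989 ≥ 0.03
|R(2,2) − R(1,1)| = 0.05297575 ≥ 0.03
|R(3,3) − R(2,2)| = 0.00221322 < 0.03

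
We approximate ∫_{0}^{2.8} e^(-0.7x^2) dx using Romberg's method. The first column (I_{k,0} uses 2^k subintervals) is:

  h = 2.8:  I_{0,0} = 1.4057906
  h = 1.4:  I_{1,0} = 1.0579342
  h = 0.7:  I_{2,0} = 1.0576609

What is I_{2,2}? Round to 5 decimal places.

1.06528

Richardson extrapolation on the trapezoidal column (denominator 4−1=3):
I_{1,1} = 1.0579342 + (1.0579342 − 1.4057906)/3 = 0.9419821
I_{2,1} = (4·1.0576609 − 1.0579342) / 3 = 1.0575698
I_{2,2} = (16·1.0575698 − 0.9419821) / 15 = 1.0652756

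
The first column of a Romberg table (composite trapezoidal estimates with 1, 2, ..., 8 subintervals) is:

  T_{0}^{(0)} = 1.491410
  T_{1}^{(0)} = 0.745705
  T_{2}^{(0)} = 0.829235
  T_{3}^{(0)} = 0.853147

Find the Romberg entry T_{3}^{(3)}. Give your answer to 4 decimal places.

0.8611

Richardson extrapolation on the trapezoidal column (denominator 4−1=3):
T_{1}^{(1)} = (4·0.745705 − 1.491410) / 3 = 0.497137
T_{2}^{(1)} = 0.829235 + (0.829235 − 0.745705)/3 = 0.857078
T_{3}^{(1)} = (4·0.853147 − 0.829235) / 3 = 0.861118
T_{2}^{(2)} = 0.857078 + (0.857078 − 0.497137)/15 = 0.881074
T_{3}^{(2)} = 0.861118 + (0.861118 − 0.857078)/15 = 0.861387
T_{3}^{(3)} = (64·0.861387 − 0.881074) / 63 = 0.861075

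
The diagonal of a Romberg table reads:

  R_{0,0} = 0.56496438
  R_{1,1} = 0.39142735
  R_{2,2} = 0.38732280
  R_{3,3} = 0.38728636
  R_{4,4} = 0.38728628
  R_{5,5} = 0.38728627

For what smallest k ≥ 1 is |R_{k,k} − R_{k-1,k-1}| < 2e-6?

|R_{1,1} − R_{0,0}| = 0.17353703 ≥ 2e-6
|R_{2,2} − R_{1,1}| = 0.00410455 ≥ 2e-6
|R_{3,3} − R_{2,2}| = 0.00003644 ≥ 2e-6
|R_{4,4} − R_{3,3}| = 0.00000008 < 2e-6

k = 4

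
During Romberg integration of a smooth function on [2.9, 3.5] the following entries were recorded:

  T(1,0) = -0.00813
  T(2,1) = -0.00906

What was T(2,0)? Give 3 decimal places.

From T(2,1) = (4·T(2,0) − T(1,0))/3, solve for T(2,0):
4·T(2,0) = 3·(-0.00906) + (-0.00813) = -0.03531
T(2,0) = -0.00883

-0.009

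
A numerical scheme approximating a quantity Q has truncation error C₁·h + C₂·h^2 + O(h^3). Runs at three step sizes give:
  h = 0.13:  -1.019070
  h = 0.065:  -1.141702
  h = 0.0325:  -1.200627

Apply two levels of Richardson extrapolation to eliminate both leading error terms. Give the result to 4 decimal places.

First eliminate the h term (factor 2^1 = 2):
  B₁ = (2·(-1.141702) − (-1.019070))/1 = -1.264334
  B₂ = (2·(-1.200627) − (-1.141702))/1 = -1.259552
Then eliminate the h^2 term (factor 2^2 = 4):
  (4·(-1.259552) − (-1.264334))/3 = -1.257958

-1.2580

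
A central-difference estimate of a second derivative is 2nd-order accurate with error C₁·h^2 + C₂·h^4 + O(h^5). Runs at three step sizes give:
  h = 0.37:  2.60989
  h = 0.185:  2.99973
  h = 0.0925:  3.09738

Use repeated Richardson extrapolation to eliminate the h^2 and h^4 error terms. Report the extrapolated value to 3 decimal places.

3.130

First eliminate the h^2 term (factor 2^2 = 4):
  B₁ = (4·2.99973 − 2.60989)/3 = 3.12968
  B₂ = (4·3.09738 − 2.99973)/3 = 3.12993
Then eliminate the h^4 term (factor 2^4 = 16):
  (16·3.12993 − 3.12968)/15 = 3.12995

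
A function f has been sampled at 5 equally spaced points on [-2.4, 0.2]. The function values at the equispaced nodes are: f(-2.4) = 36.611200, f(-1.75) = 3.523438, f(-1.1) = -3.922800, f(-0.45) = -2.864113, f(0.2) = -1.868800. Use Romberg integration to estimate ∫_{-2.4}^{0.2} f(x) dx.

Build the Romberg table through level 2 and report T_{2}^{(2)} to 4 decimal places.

T_{0}^{(0)} (trapezoid, 1 panel, h=2.6000): 45.165120
T_{1}^{(0)} (trapezoid, 2 panels, h=1.3000): 17.482920
T_{2}^{(0)} (trapezoid, 4 panels, h=0.6500): 9.170021
T_{1}^{(1)} = 17.482920 + (17.482920 − 45.165120)/3 = 8.255520
T_{2}^{(1)} = 9.170021 + (9.170021 − 17.482920)/3 = 6.399055
T_{2}^{(2)} = 6.399055 + (6.399055 − 8.255520)/15 = 6.275291

6.2753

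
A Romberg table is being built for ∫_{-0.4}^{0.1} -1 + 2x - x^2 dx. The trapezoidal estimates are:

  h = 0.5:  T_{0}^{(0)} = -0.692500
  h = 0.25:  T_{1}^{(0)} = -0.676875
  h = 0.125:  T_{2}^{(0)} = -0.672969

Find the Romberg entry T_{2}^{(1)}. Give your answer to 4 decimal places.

Richardson extrapolation on the trapezoidal column (denominator 4−1=3):
T_{2}^{(1)} = (4·(-0.672969) − (-0.676875)) / 3 = -0.671667

-0.6717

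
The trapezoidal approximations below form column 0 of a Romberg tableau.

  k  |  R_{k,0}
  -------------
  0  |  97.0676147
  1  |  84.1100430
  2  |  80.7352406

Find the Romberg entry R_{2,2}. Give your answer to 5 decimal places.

79.59827

Richardson extrapolation on the trapezoidal column (denominator 4−1=3):
R_{1,1} = 84.1100430 + (84.1100430 − 97.0676147)/3 = 79.7908524
R_{2,1} = (4·80.7352406 − 84.1100430) / 3 = 79.6103065
R_{2,2} = (16·79.6103065 − 79.7908524) / 15 = 79.5982701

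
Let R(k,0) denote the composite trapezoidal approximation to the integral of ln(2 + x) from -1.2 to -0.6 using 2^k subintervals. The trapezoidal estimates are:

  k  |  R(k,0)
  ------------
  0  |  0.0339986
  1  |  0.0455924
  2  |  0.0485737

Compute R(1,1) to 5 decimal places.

0.04946

Richardson extrapolation on the trapezoidal column (denominator 4−1=3):
R(1,1) = 0.0455924 + (0.0455924 − 0.0339986)/3 = 0.0494570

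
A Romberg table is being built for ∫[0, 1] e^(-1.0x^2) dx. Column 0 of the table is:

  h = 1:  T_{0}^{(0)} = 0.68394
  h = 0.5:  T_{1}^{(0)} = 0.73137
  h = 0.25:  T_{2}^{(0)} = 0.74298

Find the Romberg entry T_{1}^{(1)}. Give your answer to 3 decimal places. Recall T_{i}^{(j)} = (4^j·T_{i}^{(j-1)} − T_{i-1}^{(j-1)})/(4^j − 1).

T_{1}^{(1)} = (4·0.73137 − 0.68394) / 3 = 0.74718
(Column j=1 coincides with Simpson's rule on the same nodes.)

0.747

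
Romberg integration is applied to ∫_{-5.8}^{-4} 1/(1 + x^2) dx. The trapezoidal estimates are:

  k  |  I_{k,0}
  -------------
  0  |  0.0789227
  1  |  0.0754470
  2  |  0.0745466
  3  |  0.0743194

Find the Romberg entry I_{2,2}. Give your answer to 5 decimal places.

Richardson extrapolation on the trapezoidal column (denominator 4−1=3):
I_{1,1} = 0.0754470 + (0.0754470 − 0.0789227)/3 = 0.0742884
I_{2,1} = 0.0745466 + (0.0745466 − 0.0754470)/3 = 0.0742465
I_{2,2} = (16·0.0742465 − 0.0742884) / 15 = 0.0742437

0.07424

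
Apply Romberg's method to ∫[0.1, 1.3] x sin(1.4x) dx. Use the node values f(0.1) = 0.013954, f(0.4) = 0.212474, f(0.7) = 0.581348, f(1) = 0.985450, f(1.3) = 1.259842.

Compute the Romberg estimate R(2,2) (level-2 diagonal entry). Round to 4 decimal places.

0.7230

R(0,0) (trapezoid, 1 panel, h=1.2000): 0.764278
R(1,0) (trapezoid, 2 panels, h=0.6000): 0.730948
R(2,0) (trapezoid, 4 panels, h=0.3000): 0.724851
R(1,1) = 0.730948 + (0.730948 − 0.764278)/3 = 0.719838
R(2,1) = 0.724851 + (0.724851 − 0.730948)/3 = 0.722819
R(2,2) = 0.722819 + (0.722819 − 0.719838)/15 = 0.723018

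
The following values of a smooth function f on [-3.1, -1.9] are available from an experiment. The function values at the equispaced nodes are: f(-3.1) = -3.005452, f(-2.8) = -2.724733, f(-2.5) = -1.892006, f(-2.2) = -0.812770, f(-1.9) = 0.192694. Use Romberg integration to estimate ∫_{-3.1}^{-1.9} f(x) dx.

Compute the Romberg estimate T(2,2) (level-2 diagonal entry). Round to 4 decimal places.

-2.0746

T(0,0) (trapezoid, 1 panel, h=1.2000): -1.687655
T(1,0) (trapezoid, 2 panels, h=0.6000): -1.979031
T(2,0) (trapezoid, 4 panels, h=0.3000): -2.050766
T(1,1) = -1.979031 + (-1.979031 − (-1.687655))/3 = -2.076156
T(2,1) = -2.050766 + (-2.050766 − (-1.979031))/3 = -2.074678
T(2,2) = -2.074678 + (-2.074678 − (-2.076156))/15 = -2.074579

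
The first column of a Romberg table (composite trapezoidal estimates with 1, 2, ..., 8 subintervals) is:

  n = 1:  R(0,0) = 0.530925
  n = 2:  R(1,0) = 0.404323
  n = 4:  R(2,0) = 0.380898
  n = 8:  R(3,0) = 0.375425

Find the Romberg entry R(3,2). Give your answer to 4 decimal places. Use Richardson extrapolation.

Richardson extrapolation on the trapezoidal column (denominator 4−1=3):
R(2,1) = 0.380898 + (0.380898 − 0.404323)/3 = 0.373090
R(3,1) = (4·0.375425 − 0.380898) / 3 = 0.373601
R(3,2) = 0.373601 + (0.373601 − 0.373090)/15 = 0.373635

0.3736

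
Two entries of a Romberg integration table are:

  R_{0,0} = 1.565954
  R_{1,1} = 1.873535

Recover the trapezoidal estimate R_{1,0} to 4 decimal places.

1.7966

From R_{1,1} = (4·R_{1,0} − R_{0,0})/3, solve for R_{1,0}:
4·R_{1,0} = 3·1.873535 + 1.565954 = 7.186559
R_{1,0} = 1.796640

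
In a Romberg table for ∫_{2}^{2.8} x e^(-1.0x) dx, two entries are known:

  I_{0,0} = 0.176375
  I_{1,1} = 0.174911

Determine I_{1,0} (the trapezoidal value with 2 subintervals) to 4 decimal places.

0.1753

From I_{1,1} = (4·I_{1,0} − I_{0,0})/3, solve for I_{1,0}:
4·I_{1,0} = 3·0.174911 + 0.176375 = 0.701108
I_{1,0} = 0.175277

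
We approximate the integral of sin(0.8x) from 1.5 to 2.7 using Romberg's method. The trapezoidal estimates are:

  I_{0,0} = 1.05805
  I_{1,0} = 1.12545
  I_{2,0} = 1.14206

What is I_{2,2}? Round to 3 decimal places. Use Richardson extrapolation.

1.148

Richardson extrapolation on the trapezoidal column (denominator 4−1=3):
I_{1,1} = 1.12545 + (1.12545 − 1.05805)/3 = 1.14792
I_{2,1} = 1.14206 + (1.14206 − 1.12545)/3 = 1.14760
I_{2,2} = (16·1.14760 − 1.14792) / 15 = 1.14758
(Column j=1 coincides with Simpson's rule on the same nodes.)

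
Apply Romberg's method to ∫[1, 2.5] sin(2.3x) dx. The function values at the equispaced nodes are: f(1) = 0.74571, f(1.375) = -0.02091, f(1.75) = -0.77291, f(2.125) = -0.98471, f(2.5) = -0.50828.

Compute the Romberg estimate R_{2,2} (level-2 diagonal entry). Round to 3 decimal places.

-0.663

R_{0,0} (trapezoid, 1 panel, h=1.5000): 0.17807
R_{1,0} (trapezoid, 2 panels, h=0.7500): -0.49065
R_{2,0} (trapezoid, 4 panels, h=0.3750): -0.62243
R_{1,1} = -0.49065 + (-0.49065 − 0.17807)/3 = -0.71356
R_{2,1} = -0.62243 + (-0.62243 − (-0.49065))/3 = -0.66636
R_{2,2} = -0.66636 + (-0.66636 − (-0.71356))/15 = -0.66321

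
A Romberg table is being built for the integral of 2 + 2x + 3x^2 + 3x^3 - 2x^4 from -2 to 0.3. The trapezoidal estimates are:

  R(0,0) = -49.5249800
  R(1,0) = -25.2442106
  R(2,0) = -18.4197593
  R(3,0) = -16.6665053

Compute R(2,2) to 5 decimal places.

-16.07790

Richardson extrapolation on the trapezoidal column (denominator 4−1=3):
R(1,1) = (4·(-25.2442106) − (-49.5249800)) / 3 = -17.1506208
R(2,1) = (4·(-18.4197593) − (-25.2442106)) / 3 = -16.1449422
R(2,2) = (16·(-16.1449422) − (-17.1506208)) / 15 = -16.0778970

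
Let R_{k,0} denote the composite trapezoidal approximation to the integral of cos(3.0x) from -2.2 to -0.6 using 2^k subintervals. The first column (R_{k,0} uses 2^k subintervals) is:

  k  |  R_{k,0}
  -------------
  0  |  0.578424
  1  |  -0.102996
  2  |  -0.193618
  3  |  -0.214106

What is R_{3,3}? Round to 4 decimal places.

-0.2208

Richardson extrapolation on the trapezoidal column (denominator 4−1=3):
R_{1,1} = -0.102996 + (-0.102996 − 0.578424)/3 = -0.330136
R_{2,1} = (4·(-0.193618) − (-0.102996)) / 3 = -0.223825
R_{3,1} = (4·(-0.214106) − (-0.193618)) / 3 = -0.220935
R_{2,2} = (16·(-0.223825) − (-0.330136)) / 15 = -0.216738
R_{3,2} = -0.220935 + (-0.220935 − (-0.223825))/15 = -0.220742
R_{3,3} = -0.220742 + (-0.220742 − (-0.216738))/63 = -0.220806
(Column j=1 coincides with Simpson's rule on the same nodes.)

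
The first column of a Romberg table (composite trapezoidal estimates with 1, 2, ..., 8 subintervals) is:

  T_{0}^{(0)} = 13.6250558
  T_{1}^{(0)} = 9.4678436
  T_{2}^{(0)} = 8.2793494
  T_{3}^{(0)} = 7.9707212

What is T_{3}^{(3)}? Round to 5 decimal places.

7.86677

Richardson extrapolation on the trapezoidal column (denominator 4−1=3):
T_{1}^{(1)} = (4·9.4678436 − 13.6250558) / 3 = 8.0821062
T_{2}^{(1)} = 8.2793494 + (8.2793494 − 9.4678436)/3 = 7.8831847
T_{3}^{(1)} = 7.9707212 + (7.9707212 − 8.2793494)/3 = 7.8678451
T_{2}^{(2)} = 7.8831847 + (7.8831847 − 8.0821062)/15 = 7.8699233
T_{3}^{(2)} = (16·7.8678451 − 7.8831847) / 15 = 7.8668225
T_{3}^{(3)} = 7.8668225 + (7.8668225 − 7.8699233)/63 = 7.8667733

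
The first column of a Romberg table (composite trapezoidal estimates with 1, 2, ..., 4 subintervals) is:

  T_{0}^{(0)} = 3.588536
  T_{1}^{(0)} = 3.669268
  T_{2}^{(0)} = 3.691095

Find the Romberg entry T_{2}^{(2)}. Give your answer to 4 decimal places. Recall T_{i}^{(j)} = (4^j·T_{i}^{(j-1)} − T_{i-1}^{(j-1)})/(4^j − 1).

T_{1}^{(1)} = (4·3.669268 − 3.588536) / 3 = 3.696179
T_{2}^{(1)} = (4·3.691095 − 3.669268) / 3 = 3.698371
T_{2}^{(2)} = (16·3.698371 − 3.696179) / 15 = 3.698517

3.6985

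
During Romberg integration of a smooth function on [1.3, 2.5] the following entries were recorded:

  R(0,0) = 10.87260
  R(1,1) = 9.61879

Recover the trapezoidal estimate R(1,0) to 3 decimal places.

9.932

From R(1,1) = (4·R(1,0) − R(0,0))/3, solve for R(1,0):
4·R(1,0) = 3·9.61879 + 10.87260 = 39.72897
R(1,0) = 9.93224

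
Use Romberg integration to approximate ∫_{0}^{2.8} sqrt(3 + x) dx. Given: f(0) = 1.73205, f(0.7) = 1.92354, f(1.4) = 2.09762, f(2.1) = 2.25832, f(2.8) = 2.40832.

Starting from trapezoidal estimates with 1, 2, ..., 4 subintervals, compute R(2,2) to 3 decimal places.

R(0,0) (trapezoid, 1 panel, h=2.8000): 5.79652
R(1,0) (trapezoid, 2 panels, h=1.4000): 5.83493
R(2,0) (trapezoid, 4 panels, h=0.7000): 5.84477
R(1,1) = 5.83493 + (5.83493 − 5.79652)/3 = 5.84773
R(2,1) = 5.84477 + (5.84477 − 5.83493)/3 = 5.84805
R(2,2) = 5.84805 + (5.84805 − 5.84773)/15 = 5.84807

5.848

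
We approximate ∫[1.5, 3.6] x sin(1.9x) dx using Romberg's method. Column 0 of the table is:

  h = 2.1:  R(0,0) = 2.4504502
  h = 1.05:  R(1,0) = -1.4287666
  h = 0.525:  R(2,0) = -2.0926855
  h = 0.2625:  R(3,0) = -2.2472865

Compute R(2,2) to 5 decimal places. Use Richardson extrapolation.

R(1,1) = (4·(-1.4287666) − 2.4504502) / 3 = -2.7218389
R(2,1) = -2.0926855 + (-2.0926855 − (-1.4287666))/3 = -2.3139918
R(2,2) = -2.3139918 + (-2.3139918 − (-2.7218389))/15 = -2.2868020

-2.28680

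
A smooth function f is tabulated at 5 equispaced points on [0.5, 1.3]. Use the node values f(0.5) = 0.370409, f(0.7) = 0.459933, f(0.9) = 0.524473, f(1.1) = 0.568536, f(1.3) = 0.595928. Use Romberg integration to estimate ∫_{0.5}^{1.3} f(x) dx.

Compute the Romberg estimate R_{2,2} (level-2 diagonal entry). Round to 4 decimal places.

R_{0,0} (trapezoid, 1 panel, h=0.8000): 0.386535
R_{1,0} (trapezoid, 2 panels, h=0.4000): 0.403057
R_{2,0} (trapezoid, 4 panels, h=0.2000): 0.407222
R_{1,1} = 0.403057 + (0.403057 − 0.386535)/3 = 0.408564
R_{2,1} = 0.407222 + (0.407222 − 0.403057)/3 = 0.408610
R_{2,2} = 0.408610 + (0.408610 − 0.408564)/15 = 0.408613

0.4086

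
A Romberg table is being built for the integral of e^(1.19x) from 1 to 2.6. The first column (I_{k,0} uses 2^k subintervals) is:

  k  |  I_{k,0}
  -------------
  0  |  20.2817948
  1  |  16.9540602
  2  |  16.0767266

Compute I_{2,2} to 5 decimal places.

15.78025

I_{1,1} = (4·16.9540602 − 20.2817948) / 3 = 15.8448153
I_{2,1} = (4·16.0767266 − 16.9540602) / 3 = 15.7842821
I_{2,2} = (16·15.7842821 − 15.8448153) / 15 = 15.7802466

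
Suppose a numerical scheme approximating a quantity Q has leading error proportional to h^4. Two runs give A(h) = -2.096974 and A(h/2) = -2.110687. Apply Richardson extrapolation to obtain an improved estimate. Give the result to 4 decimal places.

-2.1116

Extrapolated value = (16·A(h/2) − A(h)) / (16 − 1)
= (16·(-2.110687) − (-2.096974)) / 15
= -31.674018 / 15 = -2.111601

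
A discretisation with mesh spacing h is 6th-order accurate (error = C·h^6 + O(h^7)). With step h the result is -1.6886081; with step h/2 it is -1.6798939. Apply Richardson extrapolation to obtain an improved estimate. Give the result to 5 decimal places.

The leading error scales as h^6; refining by a factor of 2 reduces it by 2^6 = 64.
Extrapolated value = (64·A(h/2) − A(h)) / (64 − 1)
= (64·(-1.6798939) − (-1.6886081)) / 63
= -105.8246015 / 63 = -1.6797556

-1.67976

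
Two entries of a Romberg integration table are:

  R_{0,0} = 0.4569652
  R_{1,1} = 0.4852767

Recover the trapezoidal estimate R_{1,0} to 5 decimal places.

0.47820

From R_{1,1} = (4·R_{1,0} − R_{0,0})/3, solve for R_{1,0}:
4·R_{1,0} = 3·0.4852767 + 0.4569652 = 1.9127953
R_{1,0} = 0.4781988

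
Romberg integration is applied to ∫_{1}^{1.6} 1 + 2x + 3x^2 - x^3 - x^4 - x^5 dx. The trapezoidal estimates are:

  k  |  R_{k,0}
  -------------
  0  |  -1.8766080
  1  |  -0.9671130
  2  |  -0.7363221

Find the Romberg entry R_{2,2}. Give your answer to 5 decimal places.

-0.65909

R_{1,1} = -0.9671130 + (-0.9671130 − (-1.8766080))/3 = -0.6639480
R_{2,1} = -0.7363221 + (-0.7363221 − (-0.9671130))/3 = -0.6593918
R_{2,2} = (16·(-0.6593918) − (-0.6639480)) / 15 = -0.6590881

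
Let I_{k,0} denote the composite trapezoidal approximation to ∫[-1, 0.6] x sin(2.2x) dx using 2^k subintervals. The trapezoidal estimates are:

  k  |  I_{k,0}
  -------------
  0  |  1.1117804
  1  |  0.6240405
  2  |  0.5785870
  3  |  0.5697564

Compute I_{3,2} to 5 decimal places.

0.56704

Richardson extrapolation on the trapezoidal column (denominator 4−1=3):
I_{2,1} = (4·0.5785870 − 0.6240405) / 3 = 0.5634358
I_{3,1} = (4·0.5697564 − 0.5785870) / 3 = 0.5668129
I_{3,2} = (16·0.5668129 − 0.5634358) / 15 = 0.5670380
(Column j=1 coincides with Simpson's rule on the same nodes.)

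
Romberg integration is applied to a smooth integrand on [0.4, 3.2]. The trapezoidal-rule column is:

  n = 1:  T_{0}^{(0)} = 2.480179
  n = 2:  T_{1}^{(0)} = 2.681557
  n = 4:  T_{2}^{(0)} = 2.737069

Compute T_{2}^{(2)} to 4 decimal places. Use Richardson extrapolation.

2.7560

T_{1}^{(1)} = (4·2.681557 − 2.480179) / 3 = 2.748683
T_{2}^{(1)} = (4·2.737069 − 2.681557) / 3 = 2.755573
T_{2}^{(2)} = (16·2.755573 − 2.748683) / 15 = 2.756032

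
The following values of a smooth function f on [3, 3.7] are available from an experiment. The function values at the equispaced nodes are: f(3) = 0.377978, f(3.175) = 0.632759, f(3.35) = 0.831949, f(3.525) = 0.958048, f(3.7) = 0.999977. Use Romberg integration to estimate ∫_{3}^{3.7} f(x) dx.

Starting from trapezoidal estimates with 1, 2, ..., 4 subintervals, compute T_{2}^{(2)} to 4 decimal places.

T_{0}^{(0)} (trapezoid, 1 panel, h=0.7000): 0.482284
T_{1}^{(0)} (trapezoid, 2 panels, h=0.3500): 0.532324
T_{2}^{(0)} (trapezoid, 4 panels, h=0.1750): 0.544553
T_{1}^{(1)} = 0.532324 + (0.532324 − 0.482284)/3 = 0.549004
T_{2}^{(1)} = 0.544553 + (0.544553 − 0.532324)/3 = 0.548629
T_{2}^{(2)} = 0.548629 + (0.548629 − 0.549004)/15 = 0.548604

0.5486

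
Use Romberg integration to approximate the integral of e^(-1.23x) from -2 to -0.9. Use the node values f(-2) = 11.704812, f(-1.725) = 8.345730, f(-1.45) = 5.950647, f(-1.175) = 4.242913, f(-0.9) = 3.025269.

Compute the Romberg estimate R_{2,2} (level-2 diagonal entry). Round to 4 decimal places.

7.0566

R_{0,0} (trapezoid, 1 panel, h=1.1000): 8.101545
R_{1,0} (trapezoid, 2 panels, h=0.5500): 7.323628
R_{2,0} (trapezoid, 4 panels, h=0.2750): 7.123691
R_{1,1} = 7.323628 + (7.323628 − 8.101545)/3 = 7.064322
R_{2,1} = 7.123691 + (7.123691 − 7.323628)/3 = 7.057045
R_{2,2} = 7.057045 + (7.057045 − 7.064322)/15 = 7.056560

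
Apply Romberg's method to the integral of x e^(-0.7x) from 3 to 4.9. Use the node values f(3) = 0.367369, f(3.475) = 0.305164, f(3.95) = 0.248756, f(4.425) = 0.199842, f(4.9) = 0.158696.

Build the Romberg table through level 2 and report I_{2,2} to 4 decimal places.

I_{0,0} (trapezoid, 1 panel, h=1.9000): 0.499762
I_{1,0} (trapezoid, 2 panels, h=0.9500): 0.486199
I_{2,0} (trapezoid, 4 panels, h=0.4750): 0.482977
I_{1,1} = 0.486199 + (0.486199 − 0.499762)/3 = 0.481678
I_{2,1} = 0.482977 + (0.482977 − 0.486199)/3 = 0.481903
I_{2,2} = 0.481903 + (0.481903 − 0.481678)/15 = 0.481918

0.4819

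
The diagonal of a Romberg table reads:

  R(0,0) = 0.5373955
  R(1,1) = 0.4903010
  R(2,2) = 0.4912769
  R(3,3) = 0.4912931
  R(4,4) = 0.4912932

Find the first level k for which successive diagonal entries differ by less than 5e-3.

|R(1,1) − R(0,0)| = 0.0470945 ≥ 5e-3
|R(2,2) − R(1,1)| = 0.0009759 < 5e-3

k = 2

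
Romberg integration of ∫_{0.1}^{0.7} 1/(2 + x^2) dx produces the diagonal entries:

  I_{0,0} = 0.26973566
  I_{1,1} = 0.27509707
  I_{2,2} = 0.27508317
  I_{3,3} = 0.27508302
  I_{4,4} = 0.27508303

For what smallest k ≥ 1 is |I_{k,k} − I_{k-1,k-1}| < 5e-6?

k = 3

|I_{1,1} − I_{0,0}| = 0.00536141 ≥ 5e-6
|I_{2,2} − I_{1,1}| = 0.00001390 ≥ 5e-6
|I_{3,3} − I_{2,2}| = 0.00000015 < 5e-6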